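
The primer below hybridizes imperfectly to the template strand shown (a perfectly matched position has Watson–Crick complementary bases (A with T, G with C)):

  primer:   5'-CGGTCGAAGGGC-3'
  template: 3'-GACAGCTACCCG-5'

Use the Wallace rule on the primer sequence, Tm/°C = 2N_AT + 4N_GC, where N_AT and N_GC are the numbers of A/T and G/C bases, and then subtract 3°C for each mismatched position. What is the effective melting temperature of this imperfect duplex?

Primer base counts: A=2, T=1, G=6, C=3 → A+T=3, G+C=9
Perfect-match Tm = 2(3) + 4(9) = 6 + 36 = 42°C
Mismatches (positions where the bases are not complementary): 2 (at positions 2, 8)
Effective Tm = 42 − 2×3 = 42 − 6 = 36°C

36°C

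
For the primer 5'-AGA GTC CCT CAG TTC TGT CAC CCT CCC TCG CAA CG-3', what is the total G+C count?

21

Counting bases: A=6, T=8, G=6, C=15
Total G or C: 6 + 15 = 21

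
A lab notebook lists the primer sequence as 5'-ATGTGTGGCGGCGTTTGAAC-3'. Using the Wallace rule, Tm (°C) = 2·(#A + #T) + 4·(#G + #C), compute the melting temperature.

62°C

Scanning the sequence gives A=3, G=8, T=6, C=3.
AT pairs contribute 9, GC pairs contribute 11.
Tm = 2(9) + 4(11) = 18 + 44 = 62°C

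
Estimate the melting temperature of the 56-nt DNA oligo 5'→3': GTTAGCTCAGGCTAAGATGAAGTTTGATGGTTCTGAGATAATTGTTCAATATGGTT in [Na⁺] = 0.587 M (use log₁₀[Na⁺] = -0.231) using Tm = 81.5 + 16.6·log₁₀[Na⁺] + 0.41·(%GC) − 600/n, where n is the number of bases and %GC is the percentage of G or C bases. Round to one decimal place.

81.6°C

Length n = 56. Base counts: C=5, A=15, T=21, G=15
G+C = 20, so %GC = 20/56 × 100 = 35.714%
Salt term: 16.6 × (-0.231) = -3.835
GC term: 0.41 × 35.714 = 14.643; length term: −600/56 = −10.714
Tm = 81.5 + (-3.835) + 14.643 − 10.714 = 81.594 → 81.6°C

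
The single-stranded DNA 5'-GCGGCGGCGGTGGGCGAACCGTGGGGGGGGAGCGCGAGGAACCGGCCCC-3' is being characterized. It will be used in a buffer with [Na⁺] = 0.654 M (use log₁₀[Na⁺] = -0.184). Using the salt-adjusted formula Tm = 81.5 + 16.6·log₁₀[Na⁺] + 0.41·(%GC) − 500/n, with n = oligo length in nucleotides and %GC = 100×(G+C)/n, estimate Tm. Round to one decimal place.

102.5°C

Length n = 49. Base counts: G=27, C=14, T=2, A=6
G+C = 41, so %GC = 41/49 × 100 = 83.673%
Salt term: 16.6 × (-0.184) = -3.054
GC term: 0.41 × 83.673 = 34.306; length term: −500/49 = −10.204
Tm = 81.5 + (-3.054) + 34.306 − 10.204 = 102.548 → 102.5°C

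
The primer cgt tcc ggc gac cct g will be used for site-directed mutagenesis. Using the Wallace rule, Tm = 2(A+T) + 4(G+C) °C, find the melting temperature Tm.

T=3, G=5, C=7, A=1
A+T = 4, G+C = 12
Tm = 2(4) + 4(12) = 8 + 48 = 56°C

56°C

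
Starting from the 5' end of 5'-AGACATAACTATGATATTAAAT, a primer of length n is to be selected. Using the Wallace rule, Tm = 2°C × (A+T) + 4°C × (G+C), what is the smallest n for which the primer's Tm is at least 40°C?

First 15 bases: AGACATAACTATGAT → Tm = 38°C (< 40°C)
First 16 bases: AGACATAACTATGATA → Tm = 40°C (≥ 40°C)
Since every base adds ≥2°C, Tm only increases with n, so the threshold is first crossed at n = 16.

n = 16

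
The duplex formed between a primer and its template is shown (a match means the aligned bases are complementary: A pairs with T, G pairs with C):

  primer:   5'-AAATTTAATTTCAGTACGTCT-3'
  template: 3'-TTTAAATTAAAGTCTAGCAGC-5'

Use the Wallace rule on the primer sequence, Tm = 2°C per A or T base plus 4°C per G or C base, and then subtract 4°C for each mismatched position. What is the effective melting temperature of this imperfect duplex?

Primer base counts: A=7, T=9, G=2, C=3 → A+T=16, G+C=5
Perfect-match Tm = 2(16) + 4(5) = 32 + 20 = 52°C
Mismatches (positions where the bases are not complementary): 3 (at positions 15, 16, 21)
Effective Tm = 52 − 3×4 = 52 − 12 = 40°C

40°C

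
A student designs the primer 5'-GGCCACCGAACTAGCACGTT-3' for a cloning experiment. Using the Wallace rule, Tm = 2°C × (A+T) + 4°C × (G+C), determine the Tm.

64°C

Scanning the sequence gives G=5, T=3, C=7, A=5.
So N_AT = 8 and N_GC = 12.
Tm = 4·12 + 2·8 = 48 + 16 = 64°C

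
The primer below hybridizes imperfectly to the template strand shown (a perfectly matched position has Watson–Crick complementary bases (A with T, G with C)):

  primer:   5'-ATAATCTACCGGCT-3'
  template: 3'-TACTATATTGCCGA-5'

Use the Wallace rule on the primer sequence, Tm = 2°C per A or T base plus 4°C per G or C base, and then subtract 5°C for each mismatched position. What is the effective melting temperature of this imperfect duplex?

25°C

Primer base counts: A=4, T=4, G=2, C=4 → A+T=8, G+C=6
Perfect-match Tm = 2(8) + 4(6) = 16 + 24 = 40°C
Mismatches (positions where the bases are not complementary): 3 (at positions 3, 6, 9)
Effective Tm = 40 − 3×5 = 40 − 15 = 25°C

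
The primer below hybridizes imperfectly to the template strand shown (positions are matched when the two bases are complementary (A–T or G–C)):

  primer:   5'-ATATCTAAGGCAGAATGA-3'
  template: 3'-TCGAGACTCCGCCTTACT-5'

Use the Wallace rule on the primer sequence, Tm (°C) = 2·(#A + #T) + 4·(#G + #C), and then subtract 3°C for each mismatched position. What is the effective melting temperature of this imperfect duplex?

36°C

Primer base counts: A=8, T=4, G=4, C=2 → A+T=12, G+C=6
Perfect-match Tm = 2(12) + 4(6) = 24 + 24 = 48°C
Mismatches (positions where the bases are not complementary): 4 (at positions 2, 3, 7, 12)
Effective Tm = 48 − 4×3 = 48 − 12 = 36°C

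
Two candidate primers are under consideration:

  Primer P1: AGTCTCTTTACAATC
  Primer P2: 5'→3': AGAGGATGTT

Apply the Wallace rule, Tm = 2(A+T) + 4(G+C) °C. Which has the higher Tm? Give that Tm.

Primer P1, 40°C

Primer P1: A+T=10, G+C=5 → Tm = 2(10)+4(5) = 40°C
Primer P2: A+T=6, G+C=4 → Tm = 2(6)+4(4) = 28°C
40°C vs 28°C → primer P1 is higher.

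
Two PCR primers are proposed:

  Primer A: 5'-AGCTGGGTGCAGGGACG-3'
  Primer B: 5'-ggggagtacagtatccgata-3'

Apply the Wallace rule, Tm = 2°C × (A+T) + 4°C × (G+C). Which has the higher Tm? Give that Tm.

Primer B, 60°C

Primer A: A+T=5, G+C=12 → Tm = 2(5)+4(12) = 58°C
Primer B: A+T=10, G+C=10 → Tm = 2(10)+4(10) = 60°C
58°C vs 60°C → primer B is higher.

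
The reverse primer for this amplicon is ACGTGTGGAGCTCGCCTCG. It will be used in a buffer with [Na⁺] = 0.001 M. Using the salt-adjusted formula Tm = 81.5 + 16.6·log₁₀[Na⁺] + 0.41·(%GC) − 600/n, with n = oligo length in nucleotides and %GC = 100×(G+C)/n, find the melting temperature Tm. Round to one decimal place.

Length n = 19. Scanning the sequence gives A=2, C=6, G=7, T=4.
G+C = 13, so %GC = 13/19 × 100 = 68.421%
Salt term: 16.6 × (-3) = -49.8
GC term: 0.41 × 68.421 = 28.053; length term: −600/19 = −31.579
Tm = 81.5 + (-49.8) + 28.053 − 31.579 = 28.174 → 28.2°C

28.2°C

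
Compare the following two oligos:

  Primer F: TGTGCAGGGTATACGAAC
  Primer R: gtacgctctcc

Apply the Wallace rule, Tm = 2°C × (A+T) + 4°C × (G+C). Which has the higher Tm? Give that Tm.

Primer F, 54°C

Primer F: A+T=9, G+C=9 → Tm = 2(9)+4(9) = 54°C
Primer R: A+T=4, G+C=7 → Tm = 2(4)+4(7) = 36°C
54°C vs 36°C → primer F is higher.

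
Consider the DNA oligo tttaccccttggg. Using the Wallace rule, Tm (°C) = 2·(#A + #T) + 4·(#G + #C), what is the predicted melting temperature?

40°C

Counting bases: C=4, G=3, A=1, T=5
AT pairs contribute 6, GC pairs contribute 7.
Tm = 2(6) + 4(7) = 12 + 28 = 40°C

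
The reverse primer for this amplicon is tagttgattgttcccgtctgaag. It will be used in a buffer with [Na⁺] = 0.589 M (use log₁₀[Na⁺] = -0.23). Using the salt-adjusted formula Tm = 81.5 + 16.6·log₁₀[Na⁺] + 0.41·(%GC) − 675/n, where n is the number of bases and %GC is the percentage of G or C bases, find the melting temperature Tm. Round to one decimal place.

Length n = 23. A=4, G=6, T=9, C=4
G+C = 10, so %GC = 10/23 × 100 = 43.478%
Salt term: 16.6 × (-0.23) = -3.818
GC term: 0.41 × 43.478 = 17.826; length term: −675/23 = −29.348
Tm = 81.5 + (-3.818) + 17.826 − 29.348 = 66.16 → 66.2°C

66.2°C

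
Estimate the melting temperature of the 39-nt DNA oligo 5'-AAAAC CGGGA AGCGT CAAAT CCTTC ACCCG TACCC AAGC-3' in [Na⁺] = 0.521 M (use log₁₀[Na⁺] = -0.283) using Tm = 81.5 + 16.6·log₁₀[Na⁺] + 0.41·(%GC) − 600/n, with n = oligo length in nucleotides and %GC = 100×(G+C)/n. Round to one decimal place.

83.5°C

Length n = 39. Base counts: T=5, A=13, G=7, C=14
G+C = 21, so %GC = 21/39 × 100 = 53.846%
Salt term: 16.6 × (-0.283) = -4.698
GC term: 0.41 × 53.846 = 22.077; length term: −600/39 = −15.385
Tm = 81.5 + (-4.698) + 22.077 − 15.385 = 83.494 → 83.5°C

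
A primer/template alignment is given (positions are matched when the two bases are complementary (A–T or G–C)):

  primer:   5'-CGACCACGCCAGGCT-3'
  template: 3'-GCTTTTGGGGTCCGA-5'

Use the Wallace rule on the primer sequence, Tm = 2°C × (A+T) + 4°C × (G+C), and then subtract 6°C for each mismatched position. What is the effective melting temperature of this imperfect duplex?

34°C

Primer base counts: A=3, T=1, G=4, C=7 → A+T=4, G+C=11
Perfect-match Tm = 2(4) + 4(11) = 8 + 44 = 52°C
Mismatches (positions where the bases are not complementary): 3 (at positions 4, 5, 8)
Effective Tm = 52 − 3×6 = 52 − 18 = 34°C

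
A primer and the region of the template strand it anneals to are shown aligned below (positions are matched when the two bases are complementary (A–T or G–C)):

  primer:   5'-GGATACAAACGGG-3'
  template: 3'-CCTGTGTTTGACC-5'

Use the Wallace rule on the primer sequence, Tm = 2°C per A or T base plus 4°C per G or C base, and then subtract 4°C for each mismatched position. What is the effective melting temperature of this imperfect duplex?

Primer base counts: A=5, T=1, G=5, C=2 → A+T=6, G+C=7
Perfect-match Tm = 2(6) + 4(7) = 12 + 28 = 40°C
Mismatches (positions where the bases are not complementary): 2 (at positions 4, 11)
Effective Tm = 40 − 2×4 = 40 − 8 = 32°C

32°C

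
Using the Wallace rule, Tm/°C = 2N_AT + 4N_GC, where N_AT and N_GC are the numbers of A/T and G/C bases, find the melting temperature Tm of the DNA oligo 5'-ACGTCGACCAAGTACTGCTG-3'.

62°C

C=6, A=5, T=4, G=5
So N_AT = 9 and N_GC = 11.
Tm = 2(9) + 4(11) = 18 + 44 = 62°C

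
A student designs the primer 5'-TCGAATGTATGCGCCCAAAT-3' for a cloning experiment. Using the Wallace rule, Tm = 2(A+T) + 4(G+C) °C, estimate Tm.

58°C

A=6, T=5, G=4, C=5
AT pairs contribute 11, GC pairs contribute 9.
Tm = 2(11) + 4(9) = 22 + 36 = 58°C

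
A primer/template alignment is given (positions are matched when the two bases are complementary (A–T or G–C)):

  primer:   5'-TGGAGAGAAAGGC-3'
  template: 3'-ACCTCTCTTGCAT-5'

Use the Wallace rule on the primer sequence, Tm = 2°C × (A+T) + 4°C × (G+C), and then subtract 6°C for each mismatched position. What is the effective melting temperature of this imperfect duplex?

22°C

Primer base counts: A=5, T=1, G=6, C=1 → A+T=6, G+C=7
Perfect-match Tm = 2(6) + 4(7) = 12 + 28 = 40°C
Mismatches (positions where the bases are not complementary): 3 (at positions 10, 12, 13)
Effective Tm = 40 − 3×6 = 40 − 18 = 22°C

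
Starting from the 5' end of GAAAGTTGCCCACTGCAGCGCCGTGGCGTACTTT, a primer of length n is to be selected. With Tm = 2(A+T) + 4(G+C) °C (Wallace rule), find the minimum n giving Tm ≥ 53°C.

n = 18

First 17 bases: GAAAGTTGCCCACTGCA → Tm = 52°C (< 53°C)
First 18 bases: GAAAGTTGCCCACTGCAG → Tm = 56°C (≥ 53°C)
Each additional base adds 2°C (A/T) or 4°C (G/C), so Tm is non-decreasing in n; n = 18 is the first length to reach 53°C.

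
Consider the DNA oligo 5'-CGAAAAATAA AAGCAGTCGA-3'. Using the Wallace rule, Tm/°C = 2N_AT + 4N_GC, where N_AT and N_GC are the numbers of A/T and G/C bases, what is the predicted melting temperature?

A=11, G=4, T=2, C=3
So N_AT = 13 and N_GC = 7.
Tm = 2(13) + 4(7) = 26 + 28 = 54°C

54°C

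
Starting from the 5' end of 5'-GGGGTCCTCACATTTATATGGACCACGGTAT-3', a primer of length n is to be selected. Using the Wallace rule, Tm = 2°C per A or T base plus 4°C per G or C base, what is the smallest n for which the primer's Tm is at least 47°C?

n = 16

First 15 bases: GGGGTCCTCACATTT → Tm = 46°C (< 47°C)
First 16 bases: GGGGTCCTCACATTTA → Tm = 48°C (≥ 47°C)
Since every base adds ≥2°C, Tm only increases with n, so the threshold is first crossed at n = 16.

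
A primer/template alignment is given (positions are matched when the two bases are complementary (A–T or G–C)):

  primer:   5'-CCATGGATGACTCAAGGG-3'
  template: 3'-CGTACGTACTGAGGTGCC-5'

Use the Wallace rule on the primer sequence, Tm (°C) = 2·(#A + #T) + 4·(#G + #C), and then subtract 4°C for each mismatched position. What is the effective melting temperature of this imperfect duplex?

Primer base counts: A=5, T=3, G=6, C=4 → A+T=8, G+C=10
Perfect-match Tm = 2(8) + 4(10) = 16 + 40 = 56°C
Mismatches (positions where the bases are not complementary): 4 (at positions 1, 6, 14, 16)
Effective Tm = 56 − 4×4 = 56 − 16 = 40°C

40°C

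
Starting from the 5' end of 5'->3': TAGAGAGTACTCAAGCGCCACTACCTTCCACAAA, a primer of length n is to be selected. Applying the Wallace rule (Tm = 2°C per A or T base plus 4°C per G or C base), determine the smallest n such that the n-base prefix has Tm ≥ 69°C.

First 23 bases: TAGAGAGTACTCAAGCGCCACTA → Tm = 68°C (< 69°C)
First 24 bases: TAGAGAGTACTCAAGCGCCACTAC → Tm = 72°C (≥ 69°C)
Since every base adds ≥2°C, Tm only increases with n, so the threshold is first crossed at n = 24.

n = 24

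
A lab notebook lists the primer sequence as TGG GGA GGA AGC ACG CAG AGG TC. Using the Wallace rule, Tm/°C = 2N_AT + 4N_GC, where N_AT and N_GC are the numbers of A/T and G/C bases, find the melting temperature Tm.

76°C

G=11, T=2, A=6, C=4
So N_AT = 8 and N_GC = 15.
Tm = 2(8) + 4(15) = 16 + 60 = 76°C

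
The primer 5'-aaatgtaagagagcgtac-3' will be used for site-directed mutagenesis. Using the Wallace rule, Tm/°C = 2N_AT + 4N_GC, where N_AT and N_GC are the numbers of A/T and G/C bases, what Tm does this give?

50°C

Scanning the sequence gives C=2, A=8, T=3, G=5.
AT pairs contribute 11, GC pairs contribute 7.
Tm = 4·7 + 2·11 = 28 + 22 = 50°C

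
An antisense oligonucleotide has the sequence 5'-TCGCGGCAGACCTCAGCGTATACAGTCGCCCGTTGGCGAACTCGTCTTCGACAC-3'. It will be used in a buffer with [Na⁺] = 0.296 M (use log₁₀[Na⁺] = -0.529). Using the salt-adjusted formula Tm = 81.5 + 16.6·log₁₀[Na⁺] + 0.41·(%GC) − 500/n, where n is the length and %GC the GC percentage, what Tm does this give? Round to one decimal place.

88.5°C

Length n = 54. T=11, G=14, C=19, A=10
G+C = 33, so %GC = 33/54 × 100 = 61.111%
Salt term: 16.6 × (-0.529) = -8.781
GC term: 0.41 × 61.111 = 25.056; length term: −500/54 = −9.259
Tm = 81.5 + (-8.781) + 25.056 − 9.259 = 88.516 → 88.5°C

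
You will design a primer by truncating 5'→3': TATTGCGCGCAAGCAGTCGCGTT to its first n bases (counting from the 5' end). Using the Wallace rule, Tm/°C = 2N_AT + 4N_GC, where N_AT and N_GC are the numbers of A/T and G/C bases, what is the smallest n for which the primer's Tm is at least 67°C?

n = 21

First 20 bases: TATTGCGCGCAAGCAGTCGC → Tm = 64°C (< 67°C)
First 21 bases: TATTGCGCGCAAGCAGTCGCG → Tm = 68°C (≥ 67°C)
Each additional base adds 2°C (A/T) or 4°C (G/C), so Tm is non-decreasing in n; n = 21 is the first length to reach 67°C.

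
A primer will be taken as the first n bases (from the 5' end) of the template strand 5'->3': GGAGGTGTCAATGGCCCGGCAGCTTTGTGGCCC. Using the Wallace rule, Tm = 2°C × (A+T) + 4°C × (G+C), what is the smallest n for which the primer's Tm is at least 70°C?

First 20 bases: GGAGGTGTCAATGGCCCGGC → Tm = 68°C (< 70°C)
First 21 bases: GGAGGTGTCAATGGCCCGGCA → Tm = 70°C (≥ 70°C)
Each additional base adds 2°C (A/T) or 4°C (G/C), so Tm is non-decreasing in n; n = 21 is the first length to reach 70°C.

n = 21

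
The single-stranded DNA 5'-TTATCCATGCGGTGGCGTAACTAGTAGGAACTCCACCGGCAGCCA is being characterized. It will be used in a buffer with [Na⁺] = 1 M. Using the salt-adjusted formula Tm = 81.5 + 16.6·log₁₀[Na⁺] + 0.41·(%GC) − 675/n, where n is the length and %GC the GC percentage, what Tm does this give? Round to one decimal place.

89.3°C

Length n = 45. Counting bases: G=12, T=9, C=13, A=11
G+C = 25, so %GC = 25/45 × 100 = 55.556%
Salt term: 16.6 × (0) = 0
GC term: 0.41 × 55.556 = 22.778; length term: −675/45 = −15
Tm = 81.5 + (0) + 22.778 − 15 = 89.278 → 89.3°C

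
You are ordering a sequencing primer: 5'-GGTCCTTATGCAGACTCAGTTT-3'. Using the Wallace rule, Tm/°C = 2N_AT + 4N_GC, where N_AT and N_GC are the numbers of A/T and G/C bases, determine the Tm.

Base counts: C=5, T=8, G=5, A=4
AT pairs contribute 12, GC pairs contribute 10.
Tm = 2×12 + 4×10 = 64°C

64°C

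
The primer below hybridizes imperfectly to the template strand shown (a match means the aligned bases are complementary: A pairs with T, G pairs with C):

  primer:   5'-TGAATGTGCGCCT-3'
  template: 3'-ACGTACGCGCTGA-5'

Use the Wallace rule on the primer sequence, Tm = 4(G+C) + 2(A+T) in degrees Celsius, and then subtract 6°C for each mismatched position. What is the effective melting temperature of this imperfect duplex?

Primer base counts: A=2, T=4, G=4, C=3 → A+T=6, G+C=7
Perfect-match Tm = 2(6) + 4(7) = 12 + 28 = 40°C
Mismatches (positions where the bases are not complementary): 3 (at positions 3, 7, 11)
Effective Tm = 40 − 3×6 = 40 − 18 = 22°C

22°C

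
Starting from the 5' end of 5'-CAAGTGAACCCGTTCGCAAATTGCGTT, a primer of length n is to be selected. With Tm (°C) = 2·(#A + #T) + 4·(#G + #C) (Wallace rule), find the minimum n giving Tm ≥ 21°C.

First 7 bases: CAAGTGA → Tm = 20°C (< 21°C)
First 8 bases: CAAGTGAA → Tm = 22°C (≥ 21°C)
Each additional base adds 2°C (A/T) or 4°C (G/C), so Tm is non-decreasing in n; n = 8 is the first length to reach 21°C.

n = 8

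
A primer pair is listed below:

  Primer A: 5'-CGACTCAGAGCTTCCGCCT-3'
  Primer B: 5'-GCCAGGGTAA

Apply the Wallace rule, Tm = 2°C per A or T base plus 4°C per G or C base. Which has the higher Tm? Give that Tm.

Primer A: A+T=7, G+C=12 → Tm = 2(7)+4(12) = 62°C
Primer B: A+T=4, G+C=6 → Tm = 2(4)+4(6) = 32°C
62°C vs 32°C → primer A is higher.

Primer A, 62°C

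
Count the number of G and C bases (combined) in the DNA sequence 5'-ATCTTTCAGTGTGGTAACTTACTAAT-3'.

Counting bases: T=11, C=4, G=4, A=7
G+C = 4 + 4 = 8

8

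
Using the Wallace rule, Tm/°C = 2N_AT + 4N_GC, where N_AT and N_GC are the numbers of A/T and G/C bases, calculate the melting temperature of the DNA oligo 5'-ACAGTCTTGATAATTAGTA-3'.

Scanning the sequence gives A=7, T=7, G=3, C=2.
A+T = 14, G+C = 5
Tm = 4·5 + 2·14 = 20 + 28 = 48°C

48°C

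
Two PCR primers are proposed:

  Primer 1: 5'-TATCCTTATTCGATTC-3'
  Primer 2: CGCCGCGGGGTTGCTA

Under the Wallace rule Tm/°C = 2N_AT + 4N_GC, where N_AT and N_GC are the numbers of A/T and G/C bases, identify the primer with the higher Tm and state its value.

Primer 2, 56°C

Primer 1: A+T=11, G+C=5 → Tm = 2(11)+4(5) = 42°C
Primer 2: A+T=4, G+C=12 → Tm = 2(4)+4(12) = 56°C
42°C vs 56°C → primer 2 is higher.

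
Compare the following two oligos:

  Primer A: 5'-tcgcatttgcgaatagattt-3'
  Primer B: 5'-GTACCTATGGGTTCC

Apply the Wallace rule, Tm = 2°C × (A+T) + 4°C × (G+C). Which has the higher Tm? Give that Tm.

Primer A, 54°C

Primer A: A+T=13, G+C=7 → Tm = 2(13)+4(7) = 54°C
Primer B: A+T=7, G+C=8 → Tm = 2(7)+4(8) = 46°C
54°C vs 46°C → primer A is higher.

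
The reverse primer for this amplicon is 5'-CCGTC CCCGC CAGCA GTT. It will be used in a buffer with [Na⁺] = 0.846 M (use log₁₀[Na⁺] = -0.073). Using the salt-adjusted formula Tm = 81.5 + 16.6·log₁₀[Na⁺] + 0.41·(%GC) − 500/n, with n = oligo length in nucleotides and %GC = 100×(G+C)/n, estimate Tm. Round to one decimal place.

82.1°C

Length n = 18. Counting bases: T=3, G=4, C=9, A=2
G+C = 13, so %GC = 13/18 × 100 = 72.222%
Salt term: 16.6 × (-0.073) = -1.212
GC term: 0.41 × 72.222 = 29.611; length term: −500/18 = −27.778
Tm = 81.5 + (-1.212) + 29.611 − 27.778 = 82.121 → 82.1°C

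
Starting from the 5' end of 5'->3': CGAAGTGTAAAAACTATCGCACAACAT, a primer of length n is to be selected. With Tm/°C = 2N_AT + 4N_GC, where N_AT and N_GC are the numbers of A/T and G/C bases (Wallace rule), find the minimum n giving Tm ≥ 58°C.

n = 21

First 20 bases: CGAAGTGTAAAAACTATCGC → Tm = 56°C (< 58°C)
First 21 bases: CGAAGTGTAAAAACTATCGCA → Tm = 58°C (≥ 58°C)
Each additional base adds 2°C (A/T) or 4°C (G/C), so Tm is non-decreasing in n; n = 21 is the first length to reach 58°C.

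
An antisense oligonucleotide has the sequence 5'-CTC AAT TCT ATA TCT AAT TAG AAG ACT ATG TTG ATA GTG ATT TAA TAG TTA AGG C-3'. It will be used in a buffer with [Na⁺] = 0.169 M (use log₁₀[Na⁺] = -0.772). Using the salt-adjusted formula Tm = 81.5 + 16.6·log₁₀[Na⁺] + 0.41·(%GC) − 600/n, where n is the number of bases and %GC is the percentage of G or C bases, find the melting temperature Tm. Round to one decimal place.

Length n = 55. Scanning the sequence gives G=9, C=6, T=21, A=19.
G+C = 15, so %GC = 15/55 × 100 = 27.273%
Salt term: 16.6 × (-0.772) = -12.815
GC term: 0.41 × 27.273 = 11.182; length term: −600/55 = −10.909
Tm = 81.5 + (-12.815) + 11.182 − 10.909 = 68.958 → 69.0°C

69.0°C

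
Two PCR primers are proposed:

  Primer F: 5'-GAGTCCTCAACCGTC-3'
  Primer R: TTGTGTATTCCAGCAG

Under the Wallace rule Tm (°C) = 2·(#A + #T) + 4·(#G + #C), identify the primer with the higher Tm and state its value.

Primer F: A+T=6, G+C=9 → Tm = 2(6)+4(9) = 48°C
Primer R: A+T=9, G+C=7 → Tm = 2(9)+4(7) = 46°C
48°C vs 46°C → primer F is higher.

Primer F, 48°C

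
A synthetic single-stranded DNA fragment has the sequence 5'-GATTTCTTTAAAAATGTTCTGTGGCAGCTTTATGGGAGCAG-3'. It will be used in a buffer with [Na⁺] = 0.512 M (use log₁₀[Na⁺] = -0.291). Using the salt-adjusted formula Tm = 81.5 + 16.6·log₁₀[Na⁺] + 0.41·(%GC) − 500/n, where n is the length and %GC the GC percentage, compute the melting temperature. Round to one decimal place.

80.5°C

Length n = 41. Base counts: C=5, G=11, T=15, A=10
G+C = 16, so %GC = 16/41 × 100 = 39.024%
Salt term: 16.6 × (-0.291) = -4.831
GC term: 0.41 × 39.024 = 16; length term: −500/41 = −12.195
Tm = 81.5 + (-4.831) + 16 − 12.195 = 80.474 → 80.5°C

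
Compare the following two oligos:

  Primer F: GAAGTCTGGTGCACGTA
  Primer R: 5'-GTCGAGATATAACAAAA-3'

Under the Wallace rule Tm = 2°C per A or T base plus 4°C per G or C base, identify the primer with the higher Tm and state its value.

Primer F, 52°C

Primer F: A+T=8, G+C=9 → Tm = 2(8)+4(9) = 52°C
Primer R: A+T=12, G+C=5 → Tm = 2(12)+4(5) = 44°C
52°C vs 44°C → primer F is higher.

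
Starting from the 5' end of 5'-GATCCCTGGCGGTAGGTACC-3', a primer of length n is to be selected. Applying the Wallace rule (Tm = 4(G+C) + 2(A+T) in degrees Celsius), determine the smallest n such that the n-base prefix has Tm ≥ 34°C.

n = 10

First 9 bases: GATCCCTGG → Tm = 30°C (< 34°C)
First 10 bases: GATCCCTGGC → Tm = 34°C (≥ 34°C)
Each additional base adds 2°C (A/T) or 4°C (G/C), so Tm is non-decreasing in n; n = 10 is the first length to reach 34°C.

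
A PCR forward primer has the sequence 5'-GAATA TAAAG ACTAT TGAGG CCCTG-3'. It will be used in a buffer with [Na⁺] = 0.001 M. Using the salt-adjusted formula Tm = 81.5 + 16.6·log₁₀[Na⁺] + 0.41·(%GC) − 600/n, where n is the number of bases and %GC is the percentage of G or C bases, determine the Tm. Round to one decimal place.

Length n = 25. C=4, G=6, T=6, A=9
G+C = 10, so %GC = 10/25 × 100 = 40%
Salt term: 16.6 × (-3) = -49.8
GC term: 0.41 × 40 = 16.4; length term: −600/25 = −24
Tm = 81.5 + (-49.8) + 16.4 − 24 = 24.1 → 24.1°C

24.1°C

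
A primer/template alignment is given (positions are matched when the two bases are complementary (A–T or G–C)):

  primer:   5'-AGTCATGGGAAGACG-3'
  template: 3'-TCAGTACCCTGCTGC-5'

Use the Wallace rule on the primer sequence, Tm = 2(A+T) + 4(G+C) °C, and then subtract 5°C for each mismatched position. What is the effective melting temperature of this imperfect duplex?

Primer base counts: A=5, T=2, G=6, C=2 → A+T=7, G+C=8
Perfect-match Tm = 2(7) + 4(8) = 14 + 32 = 46°C
Mismatches (positions where the bases are not complementary): 1 (at position 11)
Effective Tm = 46 − 1×5 = 46 − 5 = 41°C

41°C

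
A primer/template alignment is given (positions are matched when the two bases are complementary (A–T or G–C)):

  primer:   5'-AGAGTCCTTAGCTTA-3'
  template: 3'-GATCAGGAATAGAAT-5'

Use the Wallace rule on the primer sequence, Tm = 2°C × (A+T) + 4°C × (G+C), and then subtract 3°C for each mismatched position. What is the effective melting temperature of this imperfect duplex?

Primer base counts: A=4, T=5, G=3, C=3 → A+T=9, G+C=6
Perfect-match Tm = 2(9) + 4(6) = 18 + 24 = 42°C
Mismatches (positions where the bases are not complementary): 3 (at positions 1, 2, 11)
Effective Tm = 42 − 3×3 = 42 − 9 = 33°C

33°C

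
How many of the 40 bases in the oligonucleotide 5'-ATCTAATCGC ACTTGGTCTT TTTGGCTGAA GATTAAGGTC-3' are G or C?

16

Base counts: A=9, G=9, T=15, C=7
Total G or C: 9 + 7 = 16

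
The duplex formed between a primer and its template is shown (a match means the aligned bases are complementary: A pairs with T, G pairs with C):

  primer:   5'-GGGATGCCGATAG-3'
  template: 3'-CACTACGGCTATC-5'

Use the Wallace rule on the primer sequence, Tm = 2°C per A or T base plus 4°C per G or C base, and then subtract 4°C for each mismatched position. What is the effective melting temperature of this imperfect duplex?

38°C

Primer base counts: A=3, T=2, G=6, C=2 → A+T=5, G+C=8
Perfect-match Tm = 2(5) + 4(8) = 10 + 32 = 42°C
Mismatches (positions where the bases are not complementary): 1 (at position 2)
Effective Tm = 42 − 1×4 = 42 − 4 = 38°C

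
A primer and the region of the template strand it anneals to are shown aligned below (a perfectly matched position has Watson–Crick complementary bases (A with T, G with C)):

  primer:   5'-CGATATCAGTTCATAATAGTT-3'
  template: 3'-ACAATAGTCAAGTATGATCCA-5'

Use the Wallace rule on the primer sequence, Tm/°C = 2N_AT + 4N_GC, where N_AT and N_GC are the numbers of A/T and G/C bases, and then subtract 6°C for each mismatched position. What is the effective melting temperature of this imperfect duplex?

Primer base counts: A=7, T=8, G=3, C=3 → A+T=15, G+C=6
Perfect-match Tm = 2(15) + 4(6) = 30 + 24 = 54°C
Mismatches (positions where the bases are not complementary): 4 (at positions 1, 3, 16, 20)
Effective Tm = 54 − 4×6 = 54 − 24 = 30°C

30°C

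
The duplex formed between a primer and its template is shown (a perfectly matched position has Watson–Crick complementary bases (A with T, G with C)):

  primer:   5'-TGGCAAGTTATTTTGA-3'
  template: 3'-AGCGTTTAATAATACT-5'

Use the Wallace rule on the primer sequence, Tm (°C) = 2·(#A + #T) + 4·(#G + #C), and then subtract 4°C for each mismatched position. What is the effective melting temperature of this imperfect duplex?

30°C

Primer base counts: A=4, T=7, G=4, C=1 → A+T=11, G+C=5
Perfect-match Tm = 2(11) + 4(5) = 22 + 20 = 42°C
Mismatches (positions where the bases are not complementary): 3 (at positions 2, 7, 13)
Effective Tm = 42 − 3×4 = 42 − 12 = 30°C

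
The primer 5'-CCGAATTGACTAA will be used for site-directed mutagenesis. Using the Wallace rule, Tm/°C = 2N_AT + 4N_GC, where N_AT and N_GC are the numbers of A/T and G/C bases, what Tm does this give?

36°C

C=3, G=2, T=3, A=5
A+T = 8, G+C = 5
Tm = 4·5 + 2·8 = 20 + 16 = 36°C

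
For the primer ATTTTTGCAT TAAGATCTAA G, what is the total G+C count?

Scanning the sequence gives A=7, T=9, C=2, G=3.
G+C = 3 + 2 = 5

5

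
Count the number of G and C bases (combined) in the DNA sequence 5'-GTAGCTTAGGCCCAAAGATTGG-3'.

Counting bases: C=4, T=5, G=7, A=6
G+C = 7 + 4 = 11

11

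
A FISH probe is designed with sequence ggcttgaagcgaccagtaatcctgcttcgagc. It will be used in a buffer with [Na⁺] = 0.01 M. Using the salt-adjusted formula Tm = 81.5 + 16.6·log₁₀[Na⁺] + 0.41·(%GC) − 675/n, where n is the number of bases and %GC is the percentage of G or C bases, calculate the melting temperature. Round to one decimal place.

Length n = 32. Counting bases: A=7, G=9, C=9, T=7
G+C = 18, so %GC = 18/32 × 100 = 56.25%
Salt term: 16.6 × (-2) = -33.2
GC term: 0.41 × 56.25 = 23.062; length term: −675/32 = −21.094
Tm = 81.5 + (-33.2) + 23.062 − 21.094 = 50.268 → 50.3°C

50.3°C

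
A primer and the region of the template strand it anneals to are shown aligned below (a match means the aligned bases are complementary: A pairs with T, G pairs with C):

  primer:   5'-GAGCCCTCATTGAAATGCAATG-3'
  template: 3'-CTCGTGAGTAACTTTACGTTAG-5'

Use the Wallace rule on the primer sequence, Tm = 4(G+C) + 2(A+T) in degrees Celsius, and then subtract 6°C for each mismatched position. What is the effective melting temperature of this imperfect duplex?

Primer base counts: A=7, T=5, G=5, C=5 → A+T=12, G+C=10
Perfect-match Tm = 2(12) + 4(10) = 24 + 40 = 64°C
Mismatches (positions where the bases are not complementary): 2 (at positions 5, 22)
Effective Tm = 64 − 2×6 = 64 − 12 = 52°C

52°C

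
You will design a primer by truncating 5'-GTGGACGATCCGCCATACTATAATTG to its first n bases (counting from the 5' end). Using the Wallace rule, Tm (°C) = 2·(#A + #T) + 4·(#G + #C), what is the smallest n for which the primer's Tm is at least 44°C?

n = 13

First 12 bases: GTGGACGATCCG → Tm = 40°C (< 44°C)
First 13 bases: GTGGACGATCCGC → Tm = 44°C (≥ 44°C)
Since every base adds ≥2°C, Tm only increases with n, so the threshold is first crossed at n = 13.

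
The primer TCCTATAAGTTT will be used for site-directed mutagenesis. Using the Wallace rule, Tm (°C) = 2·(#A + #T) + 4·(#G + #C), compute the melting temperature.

30°C

C=2, A=3, T=6, G=1
So N_AT = 9 and N_GC = 3.
Tm = 2×9 + 4×3 = 30°C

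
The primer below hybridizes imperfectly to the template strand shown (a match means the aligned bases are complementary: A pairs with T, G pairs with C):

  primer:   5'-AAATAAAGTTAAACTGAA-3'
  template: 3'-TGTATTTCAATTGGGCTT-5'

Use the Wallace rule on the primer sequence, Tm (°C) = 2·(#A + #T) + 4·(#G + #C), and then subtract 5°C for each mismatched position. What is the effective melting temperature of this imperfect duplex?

27°C

Primer base counts: A=11, T=4, G=2, C=1 → A+T=15, G+C=3
Perfect-match Tm = 2(15) + 4(3) = 30 + 12 = 42°C
Mismatches (positions where the bases are not complementary): 3 (at positions 2, 13, 15)
Effective Tm = 42 − 3×5 = 42 − 15 = 27°C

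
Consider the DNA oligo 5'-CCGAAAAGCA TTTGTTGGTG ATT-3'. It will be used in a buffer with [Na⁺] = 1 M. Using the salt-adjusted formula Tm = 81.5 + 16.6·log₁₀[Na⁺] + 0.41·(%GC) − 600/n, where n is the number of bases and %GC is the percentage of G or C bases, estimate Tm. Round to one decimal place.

Length n = 23. Base counts: G=6, T=8, C=3, A=6
G+C = 9, so %GC = 9/23 × 100 = 39.13%
Salt term: 16.6 × (0) = 0
GC term: 0.41 × 39.13 = 16.043; length term: −600/23 = −26.087
Tm = 81.5 + (0) + 16.043 − 26.087 = 71.456 → 71.5°C

71.5°C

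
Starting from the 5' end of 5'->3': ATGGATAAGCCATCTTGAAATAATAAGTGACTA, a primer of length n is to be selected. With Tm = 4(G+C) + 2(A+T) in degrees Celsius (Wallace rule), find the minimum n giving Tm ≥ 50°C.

n = 18

First 17 bases: ATGGATAAGCCATCTTG → Tm = 48°C (< 50°C)
First 18 bases: ATGGATAAGCCATCTTGA → Tm = 50°C (≥ 50°C)
Each additional base adds 2°C (A/T) or 4°C (G/C), so Tm is non-decreasing in n; n = 18 is the first length to reach 50°C.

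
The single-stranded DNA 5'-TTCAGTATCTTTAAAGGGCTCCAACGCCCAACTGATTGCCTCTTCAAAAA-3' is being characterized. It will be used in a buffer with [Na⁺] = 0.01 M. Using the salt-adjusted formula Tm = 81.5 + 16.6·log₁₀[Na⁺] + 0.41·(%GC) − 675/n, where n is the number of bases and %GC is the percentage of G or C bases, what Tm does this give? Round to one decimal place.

Length n = 50. Counting bases: C=14, T=14, G=7, A=15
G+C = 21, so %GC = 21/50 × 100 = 42%
Salt term: 16.6 × (-2) = -33.2
GC term: 0.41 × 42 = 17.22; length term: −675/50 = −13.5
Tm = 81.5 + (-33.2) + 17.22 − 13.5 = 52.02 → 52.0°C

52.0°C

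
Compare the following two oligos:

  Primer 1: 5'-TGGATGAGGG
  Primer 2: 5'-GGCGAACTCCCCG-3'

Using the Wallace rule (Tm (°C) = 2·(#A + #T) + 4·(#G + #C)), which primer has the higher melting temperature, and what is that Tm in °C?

Primer 1: A+T=4, G+C=6 → Tm = 2(4)+4(6) = 32°C
Primer 2: A+T=3, G+C=10 → Tm = 2(3)+4(10) = 46°C
32°C vs 46°C → primer 2 is higher.

Primer 2, 46°C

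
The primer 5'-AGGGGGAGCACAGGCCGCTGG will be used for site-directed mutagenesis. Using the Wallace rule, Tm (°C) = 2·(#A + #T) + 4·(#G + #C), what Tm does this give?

Scanning the sequence gives T=1, A=4, G=11, C=5.
So N_AT = 5 and N_GC = 16.
Tm = 2×5 + 4×16 = 74°C

74°C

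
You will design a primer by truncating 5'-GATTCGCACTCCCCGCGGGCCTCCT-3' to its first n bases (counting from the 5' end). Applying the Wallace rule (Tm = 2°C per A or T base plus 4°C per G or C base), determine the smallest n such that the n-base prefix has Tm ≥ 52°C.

n = 16

First 15 bases: GATTCGCACTCCCCG → Tm = 50°C (< 52°C)
First 16 bases: GATTCGCACTCCCCGC → Tm = 54°C (≥ 52°C)
Each additional base adds 2°C (A/T) or 4°C (G/C), so Tm is non-decreasing in n; n = 16 is the first length to reach 52°C.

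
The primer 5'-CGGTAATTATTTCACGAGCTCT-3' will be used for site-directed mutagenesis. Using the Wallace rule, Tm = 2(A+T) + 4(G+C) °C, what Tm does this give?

62°C

T=8, A=5, G=4, C=5
AT pairs contribute 13, GC pairs contribute 9.
Tm = 2(13) + 4(9) = 26 + 36 = 62°C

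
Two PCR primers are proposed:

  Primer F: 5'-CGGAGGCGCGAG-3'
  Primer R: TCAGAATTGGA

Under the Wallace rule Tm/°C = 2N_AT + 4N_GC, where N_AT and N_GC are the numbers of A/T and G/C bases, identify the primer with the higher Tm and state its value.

Primer F, 44°C

Primer F: A+T=2, G+C=10 → Tm = 2(2)+4(10) = 44°C
Primer R: A+T=7, G+C=4 → Tm = 2(7)+4(4) = 30°C
44°C vs 30°C → primer F is higher.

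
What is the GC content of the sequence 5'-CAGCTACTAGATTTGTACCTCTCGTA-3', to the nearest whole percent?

42%

Counting bases: C=7, G=4, A=6, T=9
G+C = 4 + 7 = 11 out of 26 bases
%GC = 11/26 × 100 = 42.31% ≈ 42%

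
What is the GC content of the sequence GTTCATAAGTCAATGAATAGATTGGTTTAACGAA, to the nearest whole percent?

29%

Scanning the sequence gives A=13, T=11, C=3, G=7.
G+C = 7 + 3 = 10 out of 34 bases
%GC = 10/34 × 100 = 29.41% ≈ 29%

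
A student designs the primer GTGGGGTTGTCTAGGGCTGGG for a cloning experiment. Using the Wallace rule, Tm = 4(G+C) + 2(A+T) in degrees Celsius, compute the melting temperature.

Scanning the sequence gives T=6, C=2, A=1, G=12.
A+T = 7, G+C = 14
Tm = 2×7 + 4×14 = 70°C

70°C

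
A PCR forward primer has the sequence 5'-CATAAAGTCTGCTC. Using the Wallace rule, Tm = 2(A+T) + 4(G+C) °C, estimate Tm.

40°C

C=4, A=4, G=2, T=4
So N_AT = 8 and N_GC = 6.
Tm = 2×8 + 4×6 = 40°C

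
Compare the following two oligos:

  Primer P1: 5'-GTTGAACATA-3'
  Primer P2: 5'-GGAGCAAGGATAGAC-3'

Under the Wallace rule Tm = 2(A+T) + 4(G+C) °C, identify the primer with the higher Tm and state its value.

Primer P2, 46°C

Primer P1: A+T=7, G+C=3 → Tm = 2(7)+4(3) = 26°C
Primer P2: A+T=7, G+C=8 → Tm = 2(7)+4(8) = 46°C
26°C vs 46°C → primer P2 is higher.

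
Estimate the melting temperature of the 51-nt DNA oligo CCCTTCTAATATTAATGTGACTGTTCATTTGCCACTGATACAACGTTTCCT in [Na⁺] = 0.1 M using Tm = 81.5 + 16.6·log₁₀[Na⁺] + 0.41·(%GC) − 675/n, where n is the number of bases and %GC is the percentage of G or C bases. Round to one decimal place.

66.9°C

Length n = 51. T=20, G=6, A=12, C=13
G+C = 19, so %GC = 19/51 × 100 = 37.255%
Salt term: 16.6 × (-1) = -16.6
GC term: 0.41 × 37.255 = 15.275; length term: −675/51 = −13.235
Tm = 81.5 + (-16.6) + 15.275 − 13.235 = 66.94 → 66.9°C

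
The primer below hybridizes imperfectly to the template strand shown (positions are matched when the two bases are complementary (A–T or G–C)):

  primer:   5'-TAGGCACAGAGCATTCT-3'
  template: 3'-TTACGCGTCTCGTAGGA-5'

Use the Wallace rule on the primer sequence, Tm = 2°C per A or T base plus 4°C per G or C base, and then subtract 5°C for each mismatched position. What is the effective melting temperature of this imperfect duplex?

Primer base counts: A=5, T=4, G=4, C=4 → A+T=9, G+C=8
Perfect-match Tm = 2(9) + 4(8) = 18 + 32 = 50°C
Mismatches (positions where the bases are not complementary): 4 (at positions 1, 3, 6, 15)
Effective Tm = 50 − 4×5 = 50 − 20 = 30°C

30°C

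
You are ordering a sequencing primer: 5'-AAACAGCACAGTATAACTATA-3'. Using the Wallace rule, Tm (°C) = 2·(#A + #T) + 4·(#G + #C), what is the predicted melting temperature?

54°C

Counting bases: T=4, C=4, A=11, G=2
AT pairs contribute 15, GC pairs contribute 6.
Tm = 2(15) + 4(6) = 30 + 24 = 54°C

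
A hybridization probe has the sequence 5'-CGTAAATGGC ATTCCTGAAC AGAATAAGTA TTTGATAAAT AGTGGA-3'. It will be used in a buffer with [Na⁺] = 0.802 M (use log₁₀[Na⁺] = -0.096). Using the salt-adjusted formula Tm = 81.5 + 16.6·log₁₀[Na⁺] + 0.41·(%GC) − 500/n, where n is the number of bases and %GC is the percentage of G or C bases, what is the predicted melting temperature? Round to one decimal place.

Length n = 46. Counting bases: C=5, A=18, T=13, G=10
G+C = 15, so %GC = 15/46 × 100 = 32.609%
Salt term: 16.6 × (-0.096) = -1.594
GC term: 0.41 × 32.609 = 13.37; length term: −500/46 = −10.87
Tm = 81.5 + (-1.594) + 13.37 − 10.87 = 82.406 → 82.4°C

82.4°C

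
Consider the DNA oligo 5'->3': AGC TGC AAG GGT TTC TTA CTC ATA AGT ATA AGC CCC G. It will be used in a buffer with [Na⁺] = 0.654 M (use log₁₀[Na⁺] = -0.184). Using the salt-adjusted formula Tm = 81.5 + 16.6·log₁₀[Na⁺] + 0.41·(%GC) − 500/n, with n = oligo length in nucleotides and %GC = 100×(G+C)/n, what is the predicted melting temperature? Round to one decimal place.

Length n = 37. Base counts: G=8, C=9, A=10, T=10
G+C = 17, so %GC = 17/37 × 100 = 45.946%
Salt term: 16.6 × (-0.184) = -3.054
GC term: 0.41 × 45.946 = 18.838; length term: −500/37 = −13.514
Tm = 81.5 + (-3.054) + 18.838 − 13.514 = 83.77 → 83.8°C

83.8°C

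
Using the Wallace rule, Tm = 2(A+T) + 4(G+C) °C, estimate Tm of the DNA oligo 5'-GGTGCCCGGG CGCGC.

Counting bases: C=6, T=1, A=0, G=8
AT pairs contribute 1, GC pairs contribute 14.
Tm = 4·14 + 2·1 = 56 + 2 = 58°C

58°C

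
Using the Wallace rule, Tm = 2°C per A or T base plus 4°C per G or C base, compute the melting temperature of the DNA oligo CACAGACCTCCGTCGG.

54°C

T=2, G=4, A=3, C=7
So N_AT = 5 and N_GC = 11.
Tm = 2(5) + 4(11) = 10 + 44 = 54°C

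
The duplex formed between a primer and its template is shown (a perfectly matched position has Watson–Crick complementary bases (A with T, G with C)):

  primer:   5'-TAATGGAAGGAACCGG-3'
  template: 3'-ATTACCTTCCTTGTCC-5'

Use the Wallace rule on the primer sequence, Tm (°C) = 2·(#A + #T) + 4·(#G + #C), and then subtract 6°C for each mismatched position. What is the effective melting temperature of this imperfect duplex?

42°C

Primer base counts: A=6, T=2, G=6, C=2 → A+T=8, G+C=8
Perfect-match Tm = 2(8) + 4(8) = 16 + 32 = 48°C
Mismatches (positions where the bases are not complementary): 1 (at position 14)
Effective Tm = 48 − 1×6 = 48 − 6 = 42°C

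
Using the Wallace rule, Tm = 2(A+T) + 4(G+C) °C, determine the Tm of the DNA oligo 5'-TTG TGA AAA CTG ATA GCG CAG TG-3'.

66°C

C=3, G=7, A=7, T=6
A+T = 13, G+C = 10
Tm = 2(13) + 4(10) = 26 + 40 = 66°C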